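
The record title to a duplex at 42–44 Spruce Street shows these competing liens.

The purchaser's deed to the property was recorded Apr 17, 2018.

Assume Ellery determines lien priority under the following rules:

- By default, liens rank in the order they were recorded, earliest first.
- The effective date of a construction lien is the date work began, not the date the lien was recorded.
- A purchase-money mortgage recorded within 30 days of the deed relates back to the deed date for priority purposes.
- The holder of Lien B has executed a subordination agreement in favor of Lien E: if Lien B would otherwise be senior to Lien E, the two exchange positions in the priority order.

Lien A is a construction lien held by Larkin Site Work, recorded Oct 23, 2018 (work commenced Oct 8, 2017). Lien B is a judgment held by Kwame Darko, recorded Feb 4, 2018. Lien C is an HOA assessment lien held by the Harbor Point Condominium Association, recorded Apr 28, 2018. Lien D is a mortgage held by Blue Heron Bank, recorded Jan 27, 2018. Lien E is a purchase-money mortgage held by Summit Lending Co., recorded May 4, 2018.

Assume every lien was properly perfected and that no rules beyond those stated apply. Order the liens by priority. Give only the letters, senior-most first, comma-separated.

First, effective dates: A relates back to Oct 8, 2017 (work commenced); E relates back to the deed date Apr 17, 2018.
By effective date: A (Oct 8, 2017), D (Jan 27, 2018), B (Feb 4, 2018), E (Apr 17, 2018), C (Apr 28, 2018).
B would otherwise be senior to E, so under the subordination agreement B and E exchange positions.

A, D, E, B, C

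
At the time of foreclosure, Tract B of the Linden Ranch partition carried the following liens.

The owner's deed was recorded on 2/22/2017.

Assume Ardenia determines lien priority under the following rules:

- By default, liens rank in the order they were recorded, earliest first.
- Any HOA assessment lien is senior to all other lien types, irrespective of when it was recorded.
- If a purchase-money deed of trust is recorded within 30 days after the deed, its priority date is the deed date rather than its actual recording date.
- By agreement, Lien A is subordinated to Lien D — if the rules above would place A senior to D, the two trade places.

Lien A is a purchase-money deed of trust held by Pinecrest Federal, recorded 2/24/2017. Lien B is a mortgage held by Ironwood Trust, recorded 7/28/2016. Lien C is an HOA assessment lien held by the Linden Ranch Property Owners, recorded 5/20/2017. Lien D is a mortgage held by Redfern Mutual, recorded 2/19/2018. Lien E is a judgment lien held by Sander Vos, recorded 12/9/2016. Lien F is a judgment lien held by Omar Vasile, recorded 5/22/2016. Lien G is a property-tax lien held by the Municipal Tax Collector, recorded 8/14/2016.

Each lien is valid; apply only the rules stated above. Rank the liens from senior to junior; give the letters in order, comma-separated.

Effective dates after the stated exceptions: A's effective date is the deed date, 2/22/2017.
As an HOA assessment lien, C is senior to every other lien.
Among the remaining liens, by effective date: F (5/22/2016), B (7/28/2016), G (8/14/2016), E (12/9/2016), A (2/22/2017), D (2/19/2018).
A is senior to D before the subordination, so the two trade places.

C, F, B, G, E, D, A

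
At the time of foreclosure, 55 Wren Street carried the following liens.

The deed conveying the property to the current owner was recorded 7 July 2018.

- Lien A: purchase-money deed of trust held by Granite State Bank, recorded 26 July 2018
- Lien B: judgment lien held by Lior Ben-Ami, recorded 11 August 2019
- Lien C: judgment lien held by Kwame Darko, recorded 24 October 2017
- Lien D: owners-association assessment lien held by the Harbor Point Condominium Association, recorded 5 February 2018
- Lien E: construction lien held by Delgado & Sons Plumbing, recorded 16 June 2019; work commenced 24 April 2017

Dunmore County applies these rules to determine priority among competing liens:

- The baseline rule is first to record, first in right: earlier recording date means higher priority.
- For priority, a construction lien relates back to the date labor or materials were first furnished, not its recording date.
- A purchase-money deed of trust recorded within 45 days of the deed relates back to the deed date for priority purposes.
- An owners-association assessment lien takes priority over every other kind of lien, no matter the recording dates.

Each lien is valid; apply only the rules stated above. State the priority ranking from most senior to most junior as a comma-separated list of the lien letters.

D, E, C, A, B

Adjusting effective dates: A was recorded within the 45-day window, so its effective date is the deed date 7 July 2018; E relates back to 24 April 2017 (work commenced).
D is an owners-association assessment lien, so it outranks all other liens regardless of date.
Remaining liens by effective date: E (24 April 2017), C (24 October 2017), A (7 July 2018), B (11 August 2019).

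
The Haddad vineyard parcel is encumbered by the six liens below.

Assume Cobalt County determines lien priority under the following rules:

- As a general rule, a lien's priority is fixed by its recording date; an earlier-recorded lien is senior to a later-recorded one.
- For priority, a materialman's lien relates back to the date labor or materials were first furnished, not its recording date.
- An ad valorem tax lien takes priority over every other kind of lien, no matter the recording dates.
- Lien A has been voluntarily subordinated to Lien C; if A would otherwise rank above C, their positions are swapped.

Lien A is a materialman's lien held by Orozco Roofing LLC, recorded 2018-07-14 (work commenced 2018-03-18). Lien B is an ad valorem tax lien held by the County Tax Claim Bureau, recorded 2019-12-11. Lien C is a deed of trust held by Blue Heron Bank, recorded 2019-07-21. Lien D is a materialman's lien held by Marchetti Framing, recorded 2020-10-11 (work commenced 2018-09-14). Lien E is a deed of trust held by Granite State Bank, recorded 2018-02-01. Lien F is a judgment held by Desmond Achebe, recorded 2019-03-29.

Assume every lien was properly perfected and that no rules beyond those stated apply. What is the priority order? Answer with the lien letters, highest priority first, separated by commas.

Adjusting effective dates: A is treated as recorded 2018-03-18, the work-commencement date; D relates back to 2018-09-14 (work commenced).
B, as an ad valorem tax lien, has superpriority and ranks first.
Ordering the rest by effective date: E (2018-02-01), A (2018-03-18), D (2018-09-14), F (2019-03-29), C (2019-07-21).
A is senior to C before the subordination, so the two trade places.

B, E, C, D, F, A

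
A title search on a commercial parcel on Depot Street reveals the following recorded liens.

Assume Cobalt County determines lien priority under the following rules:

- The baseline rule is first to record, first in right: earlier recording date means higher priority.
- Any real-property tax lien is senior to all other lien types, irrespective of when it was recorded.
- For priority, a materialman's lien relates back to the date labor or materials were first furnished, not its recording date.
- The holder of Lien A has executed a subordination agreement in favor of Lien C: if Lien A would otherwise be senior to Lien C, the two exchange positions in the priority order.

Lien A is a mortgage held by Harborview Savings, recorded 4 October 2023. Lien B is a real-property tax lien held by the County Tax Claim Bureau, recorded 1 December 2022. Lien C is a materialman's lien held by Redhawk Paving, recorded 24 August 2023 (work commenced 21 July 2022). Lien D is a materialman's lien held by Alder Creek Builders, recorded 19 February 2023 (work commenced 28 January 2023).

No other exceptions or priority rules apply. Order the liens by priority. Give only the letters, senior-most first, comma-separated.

Adjusting effective dates: C relates back to 21 July 2022 (work commenced); D's effective date is 28 January 2023, when work began.
B is a real-property tax lien, so it outranks all other liens regardless of date.
Ordering the rest by effective date: C (21 July 2022), D (28 January 2023), A (4 October 2023).
A already ranks below C; the subordination has no effect.

B, C, D, A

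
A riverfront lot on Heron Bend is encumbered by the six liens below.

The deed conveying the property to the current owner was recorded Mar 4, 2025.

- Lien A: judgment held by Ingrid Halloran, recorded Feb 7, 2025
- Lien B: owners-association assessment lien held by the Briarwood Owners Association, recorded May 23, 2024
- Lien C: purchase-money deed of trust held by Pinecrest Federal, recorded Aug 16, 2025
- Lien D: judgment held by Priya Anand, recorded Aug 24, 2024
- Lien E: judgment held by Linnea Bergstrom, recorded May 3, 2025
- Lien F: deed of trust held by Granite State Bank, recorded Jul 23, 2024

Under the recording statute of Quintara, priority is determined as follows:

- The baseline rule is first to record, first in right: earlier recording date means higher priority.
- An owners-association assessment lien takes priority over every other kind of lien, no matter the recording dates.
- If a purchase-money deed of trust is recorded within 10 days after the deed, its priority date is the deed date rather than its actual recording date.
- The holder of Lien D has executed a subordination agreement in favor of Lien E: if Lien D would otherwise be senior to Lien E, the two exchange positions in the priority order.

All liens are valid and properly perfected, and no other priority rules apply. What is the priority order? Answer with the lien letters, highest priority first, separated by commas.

Effective dates after the stated exceptions: C was recorded 165 days after the deed, outside the 10-day window, so it keeps its recording date.
B, as an owners-association assessment lien, has superpriority and ranks first.
Remaining liens by effective date: F (Jul 23, 2024), D (Aug 24, 2024), A (Feb 7, 2025), E (May 3, 2025), C (Aug 16, 2025).
D would otherwise be senior to E, so under the subordination agreement D and E exchange positions.

B, F, E, A, D, C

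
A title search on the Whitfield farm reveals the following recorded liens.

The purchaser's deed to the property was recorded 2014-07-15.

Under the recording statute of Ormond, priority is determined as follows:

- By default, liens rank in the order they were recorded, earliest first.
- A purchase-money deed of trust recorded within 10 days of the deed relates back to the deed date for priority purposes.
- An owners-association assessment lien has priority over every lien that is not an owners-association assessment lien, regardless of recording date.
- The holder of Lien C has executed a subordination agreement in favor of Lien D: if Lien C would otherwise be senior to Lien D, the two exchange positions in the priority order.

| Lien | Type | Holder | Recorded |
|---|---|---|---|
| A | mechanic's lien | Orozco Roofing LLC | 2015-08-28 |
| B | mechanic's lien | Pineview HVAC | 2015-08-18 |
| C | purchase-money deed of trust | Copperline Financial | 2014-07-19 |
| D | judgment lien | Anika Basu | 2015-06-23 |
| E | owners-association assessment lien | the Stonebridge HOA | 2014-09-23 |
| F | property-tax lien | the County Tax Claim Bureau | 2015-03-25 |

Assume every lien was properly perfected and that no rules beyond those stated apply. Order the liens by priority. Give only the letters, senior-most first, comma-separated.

First, effective dates: C's effective date is the deed date, 2014-07-15.
As an owners-association assessment lien, E is senior to every other lien.
The other liens, earliest effective date first: C (2014-07-15), F (2015-03-25), D (2015-06-23), B (2015-08-18), A (2015-08-28).
C would otherwise be senior to D, so under the subordination agreement C and D exchange positions.

E, D, F, C, B, A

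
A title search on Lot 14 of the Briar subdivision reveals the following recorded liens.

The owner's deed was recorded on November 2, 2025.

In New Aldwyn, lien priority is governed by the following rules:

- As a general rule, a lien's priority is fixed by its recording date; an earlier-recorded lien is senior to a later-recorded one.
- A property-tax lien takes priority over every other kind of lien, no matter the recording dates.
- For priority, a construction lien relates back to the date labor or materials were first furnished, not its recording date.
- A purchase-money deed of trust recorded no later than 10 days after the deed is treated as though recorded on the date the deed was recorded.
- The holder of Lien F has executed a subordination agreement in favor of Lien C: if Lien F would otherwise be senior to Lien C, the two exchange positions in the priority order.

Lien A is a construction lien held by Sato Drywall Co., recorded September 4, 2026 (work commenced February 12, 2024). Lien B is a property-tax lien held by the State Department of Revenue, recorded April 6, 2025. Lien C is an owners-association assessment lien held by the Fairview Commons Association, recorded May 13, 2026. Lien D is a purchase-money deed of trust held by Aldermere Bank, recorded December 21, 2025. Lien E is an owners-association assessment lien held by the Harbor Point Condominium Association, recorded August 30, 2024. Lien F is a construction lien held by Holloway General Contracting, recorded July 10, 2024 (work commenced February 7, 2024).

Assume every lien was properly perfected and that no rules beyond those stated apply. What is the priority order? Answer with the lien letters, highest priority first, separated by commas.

B, C, A, E, D, F

Effective dates: A's effective date is February 12, 2024, when work began; D was recorded 49 days after the deed, outside the 10-day window, so it keeps its recording date; F relates back to February 7, 2024 (work commenced).
B is a property-tax lien, so it outranks all other liens regardless of date.
Among the remaining liens, by effective date: F (February 7, 2024), A (February 12, 2024), E (August 30, 2024), D (December 21, 2025), C (May 13, 2026).
F would otherwise be senior to C, so under the subordination agreement F and C exchange positions.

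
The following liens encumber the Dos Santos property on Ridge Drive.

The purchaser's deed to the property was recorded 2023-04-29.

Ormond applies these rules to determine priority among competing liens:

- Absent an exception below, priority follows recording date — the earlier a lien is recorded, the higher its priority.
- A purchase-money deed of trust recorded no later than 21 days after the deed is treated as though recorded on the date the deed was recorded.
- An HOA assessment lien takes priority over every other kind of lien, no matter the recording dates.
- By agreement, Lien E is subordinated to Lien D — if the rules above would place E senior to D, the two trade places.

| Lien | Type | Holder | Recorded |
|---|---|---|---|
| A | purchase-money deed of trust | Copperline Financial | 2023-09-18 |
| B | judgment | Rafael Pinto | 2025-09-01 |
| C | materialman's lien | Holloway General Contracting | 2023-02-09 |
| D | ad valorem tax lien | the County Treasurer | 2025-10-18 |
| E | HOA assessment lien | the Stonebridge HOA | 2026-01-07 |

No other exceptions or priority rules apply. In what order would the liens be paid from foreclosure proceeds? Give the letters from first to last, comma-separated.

First, effective dates: A was recorded 142 days after the deed — beyond 21 days — so no relation-back applies.
As an HOA assessment lien, E is senior to every other lien.
The other liens, earliest effective date first: C (2023-02-09), A (2023-09-18), B (2025-09-01), D (2025-10-18).
The subordination applies — E was senior to D — so E and D swap.

D, C, A, B, E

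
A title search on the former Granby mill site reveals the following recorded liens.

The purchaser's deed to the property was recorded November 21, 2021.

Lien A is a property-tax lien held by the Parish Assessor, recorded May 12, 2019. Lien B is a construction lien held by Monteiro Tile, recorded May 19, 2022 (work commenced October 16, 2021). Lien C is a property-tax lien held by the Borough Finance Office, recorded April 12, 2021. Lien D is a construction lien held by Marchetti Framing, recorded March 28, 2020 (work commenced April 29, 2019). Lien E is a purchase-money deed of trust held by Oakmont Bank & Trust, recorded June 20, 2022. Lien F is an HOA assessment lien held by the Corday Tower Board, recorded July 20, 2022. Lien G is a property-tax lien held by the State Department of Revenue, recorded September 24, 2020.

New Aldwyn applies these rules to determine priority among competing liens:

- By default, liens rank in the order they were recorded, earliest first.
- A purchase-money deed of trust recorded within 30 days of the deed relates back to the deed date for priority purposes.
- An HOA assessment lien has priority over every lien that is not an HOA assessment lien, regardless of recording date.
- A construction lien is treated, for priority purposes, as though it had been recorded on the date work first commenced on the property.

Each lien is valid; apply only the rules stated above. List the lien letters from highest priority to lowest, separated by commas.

F, D, A, G, C, B, E

Effective dates: B's effective date is October 16, 2021, when work began; D is treated as recorded April 29, 2019, the work-commencement date; E was recorded 211 days after the deed — beyond 30 days — so no relation-back applies.
F, as an HOA assessment lien, has superpriority and ranks first.
Among the remaining liens, by effective date: D (April 29, 2019), A (May 12, 2019), G (September 24, 2020), C (April 12, 2021), B (October 16, 2021), E (June 20, 2022).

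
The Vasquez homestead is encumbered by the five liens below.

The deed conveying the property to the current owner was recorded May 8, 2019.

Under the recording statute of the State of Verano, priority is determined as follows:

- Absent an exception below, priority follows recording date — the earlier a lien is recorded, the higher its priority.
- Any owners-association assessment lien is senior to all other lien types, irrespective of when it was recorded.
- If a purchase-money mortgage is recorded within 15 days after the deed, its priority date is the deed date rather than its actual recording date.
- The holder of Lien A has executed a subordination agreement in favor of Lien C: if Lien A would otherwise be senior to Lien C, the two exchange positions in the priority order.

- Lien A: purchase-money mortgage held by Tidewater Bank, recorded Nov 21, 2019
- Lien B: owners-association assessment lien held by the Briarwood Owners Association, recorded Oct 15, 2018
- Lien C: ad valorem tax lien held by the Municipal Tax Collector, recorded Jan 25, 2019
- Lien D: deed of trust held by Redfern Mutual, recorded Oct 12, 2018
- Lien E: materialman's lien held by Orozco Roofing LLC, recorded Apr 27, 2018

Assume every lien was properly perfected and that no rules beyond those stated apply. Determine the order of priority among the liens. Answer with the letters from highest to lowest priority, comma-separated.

B, E, D, C, A

First, effective dates: A was recorded 197 days after the deed, outside the 15-day window, so it keeps its recording date.
B is an owners-association assessment lien, so it outranks all other liens regardless of date.
Remaining liens by effective date: E (Apr 27, 2018), D (Oct 12, 2018), C (Jan 25, 2019), A (Nov 21, 2019).
A already ranks below C; the subordination has no effect.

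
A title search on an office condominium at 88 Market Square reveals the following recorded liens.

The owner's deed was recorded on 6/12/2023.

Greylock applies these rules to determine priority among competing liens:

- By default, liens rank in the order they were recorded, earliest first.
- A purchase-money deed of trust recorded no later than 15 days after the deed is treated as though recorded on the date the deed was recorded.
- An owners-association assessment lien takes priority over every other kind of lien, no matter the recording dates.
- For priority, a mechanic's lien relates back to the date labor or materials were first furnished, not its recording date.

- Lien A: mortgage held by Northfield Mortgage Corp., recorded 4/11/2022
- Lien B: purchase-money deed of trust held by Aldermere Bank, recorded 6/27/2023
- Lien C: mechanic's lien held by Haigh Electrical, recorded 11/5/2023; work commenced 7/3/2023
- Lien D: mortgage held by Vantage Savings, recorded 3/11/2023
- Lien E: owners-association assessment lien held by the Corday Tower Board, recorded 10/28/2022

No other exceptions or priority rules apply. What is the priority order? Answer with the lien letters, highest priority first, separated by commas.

E, A, D, B, C

Effective dates: B was recorded within the 15-day window, so its effective date is the deed date 6/12/2023; C relates back to 7/3/2023 (work commenced).
E is an owners-association assessment lien and takes priority over every other lien.
The other liens, earliest effective date first: A (4/11/2022), D (3/11/2023), B (6/12/2023), C (7/3/2023).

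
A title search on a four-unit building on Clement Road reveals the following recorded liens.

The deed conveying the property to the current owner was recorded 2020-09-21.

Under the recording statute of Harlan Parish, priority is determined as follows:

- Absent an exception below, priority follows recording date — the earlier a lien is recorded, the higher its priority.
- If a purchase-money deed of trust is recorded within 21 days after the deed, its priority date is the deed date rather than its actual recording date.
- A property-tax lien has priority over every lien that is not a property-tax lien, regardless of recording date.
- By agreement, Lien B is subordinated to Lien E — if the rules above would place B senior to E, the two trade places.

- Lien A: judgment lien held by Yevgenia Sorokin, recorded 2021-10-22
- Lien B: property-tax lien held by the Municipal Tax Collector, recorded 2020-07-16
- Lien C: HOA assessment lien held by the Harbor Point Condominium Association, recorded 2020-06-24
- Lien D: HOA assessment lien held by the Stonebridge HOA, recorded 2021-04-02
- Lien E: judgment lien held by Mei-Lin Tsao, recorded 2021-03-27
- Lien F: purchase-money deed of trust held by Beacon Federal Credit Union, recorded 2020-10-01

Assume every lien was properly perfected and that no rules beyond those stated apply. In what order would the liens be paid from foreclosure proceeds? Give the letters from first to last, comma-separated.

First, effective dates: F was recorded within the 21-day window, so its effective date is the deed date 2020-09-21.
B is a property-tax lien, so it outranks all other liens regardless of date.
The other liens, earliest effective date first: C (2020-06-24), F (2020-09-21), E (2021-03-27), D (2021-04-02), A (2021-10-22).
The subordination applies — B was senior to E — so B and E swap.

E, C, F, B, D, A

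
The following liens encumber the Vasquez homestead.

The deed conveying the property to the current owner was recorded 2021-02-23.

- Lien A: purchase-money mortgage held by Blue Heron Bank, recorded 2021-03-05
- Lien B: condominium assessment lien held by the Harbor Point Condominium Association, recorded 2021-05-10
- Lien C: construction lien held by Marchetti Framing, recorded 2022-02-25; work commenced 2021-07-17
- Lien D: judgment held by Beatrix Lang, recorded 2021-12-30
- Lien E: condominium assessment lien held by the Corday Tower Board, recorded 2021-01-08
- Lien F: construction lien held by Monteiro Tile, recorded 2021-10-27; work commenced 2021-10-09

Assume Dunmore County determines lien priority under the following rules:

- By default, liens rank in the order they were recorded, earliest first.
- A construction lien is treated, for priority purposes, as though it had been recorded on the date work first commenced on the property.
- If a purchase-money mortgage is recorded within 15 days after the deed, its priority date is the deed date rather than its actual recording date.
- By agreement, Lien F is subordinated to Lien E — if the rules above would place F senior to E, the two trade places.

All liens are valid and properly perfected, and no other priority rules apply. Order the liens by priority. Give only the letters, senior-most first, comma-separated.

E, A, B, C, F, D

First, effective dates: A relates back to the deed date 2021-02-23; C is treated as recorded 2021-07-17, the work-commencement date; F is treated as recorded 2021-10-09, the work-commencement date.
Ordering by effective date: E (2021-01-08), A (2021-02-23), B (2021-05-10), C (2021-07-17), F (2021-10-09), D (2021-12-30).
Since F is not senior to E, the subordination leaves the order unchanged.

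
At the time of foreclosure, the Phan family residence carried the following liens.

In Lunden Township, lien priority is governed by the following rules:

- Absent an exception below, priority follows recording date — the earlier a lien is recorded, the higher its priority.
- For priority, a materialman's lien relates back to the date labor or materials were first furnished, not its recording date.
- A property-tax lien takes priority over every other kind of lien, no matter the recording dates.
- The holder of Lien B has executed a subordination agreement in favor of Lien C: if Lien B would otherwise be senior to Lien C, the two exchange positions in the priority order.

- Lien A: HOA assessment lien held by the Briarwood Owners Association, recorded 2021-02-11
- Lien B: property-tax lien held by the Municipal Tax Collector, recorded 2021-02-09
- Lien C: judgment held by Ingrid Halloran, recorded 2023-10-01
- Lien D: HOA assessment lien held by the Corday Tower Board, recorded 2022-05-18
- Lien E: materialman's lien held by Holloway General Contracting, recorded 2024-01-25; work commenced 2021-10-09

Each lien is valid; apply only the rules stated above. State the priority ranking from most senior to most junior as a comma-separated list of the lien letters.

C, A, E, D, B

Adjusting effective dates: E's effective date is 2021-10-09, when work began.
B is a property-tax lien, so it outranks all other liens regardless of date.
Remaining liens by effective date: A (2021-02-11), E (2021-10-09), D (2022-05-18), C (2023-10-01).
B would otherwise be senior to C, so under the subordination agreement B and C exchange positions.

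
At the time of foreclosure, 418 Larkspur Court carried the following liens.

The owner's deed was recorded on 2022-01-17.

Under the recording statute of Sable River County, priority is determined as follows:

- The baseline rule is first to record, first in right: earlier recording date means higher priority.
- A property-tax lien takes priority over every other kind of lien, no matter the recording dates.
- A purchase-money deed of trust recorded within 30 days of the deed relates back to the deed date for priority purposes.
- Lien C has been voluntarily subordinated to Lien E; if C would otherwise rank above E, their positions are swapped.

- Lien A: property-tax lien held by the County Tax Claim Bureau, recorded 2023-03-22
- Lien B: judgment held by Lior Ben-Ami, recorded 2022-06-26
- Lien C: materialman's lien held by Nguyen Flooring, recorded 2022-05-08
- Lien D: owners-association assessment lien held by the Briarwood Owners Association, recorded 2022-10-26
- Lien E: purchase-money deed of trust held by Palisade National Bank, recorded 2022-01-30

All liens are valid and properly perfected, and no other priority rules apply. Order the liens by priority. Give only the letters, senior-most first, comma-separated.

Effective dates: E's effective date is the deed date, 2022-01-17.
As a property-tax lien, A is senior to every other lien.
Remaining liens by effective date: E (2022-01-17), C (2022-05-08), B (2022-06-26), D (2022-10-26).
C is already junior to E, so the subordination agreement changes nothing.

A, E, C, B, D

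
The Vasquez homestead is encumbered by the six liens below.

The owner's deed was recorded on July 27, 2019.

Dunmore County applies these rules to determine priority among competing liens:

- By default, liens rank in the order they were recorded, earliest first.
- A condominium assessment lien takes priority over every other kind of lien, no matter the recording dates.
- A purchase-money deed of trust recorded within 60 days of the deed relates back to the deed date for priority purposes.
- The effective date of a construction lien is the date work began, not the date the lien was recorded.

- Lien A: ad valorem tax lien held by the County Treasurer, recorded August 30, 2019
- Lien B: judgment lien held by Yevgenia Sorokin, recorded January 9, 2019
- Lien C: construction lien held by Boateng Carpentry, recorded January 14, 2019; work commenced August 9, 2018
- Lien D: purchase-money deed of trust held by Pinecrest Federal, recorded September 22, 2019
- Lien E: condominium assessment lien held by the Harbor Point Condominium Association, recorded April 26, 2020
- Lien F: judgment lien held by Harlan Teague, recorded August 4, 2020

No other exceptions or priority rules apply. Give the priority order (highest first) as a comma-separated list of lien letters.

Effective dates: C's effective date is August 9, 2018, when work began; D relates back to the deed date July 27, 2019.
As a condominium assessment lien, E is senior to every other lien.
The other liens, earliest effective date first: C (August 9, 2018), B (January 9, 2019), D (July 27, 2019), A (August 30, 2019), F (August 4, 2020).

E, C, B, D, A, F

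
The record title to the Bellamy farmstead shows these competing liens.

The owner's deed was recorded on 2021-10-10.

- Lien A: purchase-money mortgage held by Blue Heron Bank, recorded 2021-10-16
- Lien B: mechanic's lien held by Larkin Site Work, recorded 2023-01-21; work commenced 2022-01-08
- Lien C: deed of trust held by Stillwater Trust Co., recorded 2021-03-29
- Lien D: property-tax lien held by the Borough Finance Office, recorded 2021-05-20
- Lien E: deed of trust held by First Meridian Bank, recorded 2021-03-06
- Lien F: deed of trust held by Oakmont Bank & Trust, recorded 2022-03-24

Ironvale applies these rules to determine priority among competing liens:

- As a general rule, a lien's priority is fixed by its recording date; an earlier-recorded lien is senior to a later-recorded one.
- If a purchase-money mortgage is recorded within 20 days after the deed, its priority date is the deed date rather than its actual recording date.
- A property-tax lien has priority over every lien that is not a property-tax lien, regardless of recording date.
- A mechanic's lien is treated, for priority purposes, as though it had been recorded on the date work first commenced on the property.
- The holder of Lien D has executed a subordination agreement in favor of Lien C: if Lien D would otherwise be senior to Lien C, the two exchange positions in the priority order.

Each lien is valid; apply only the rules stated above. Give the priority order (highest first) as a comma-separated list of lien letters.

Effective dates: A relates back to the deed date 2021-10-10; B is treated as recorded 2022-01-08, the work-commencement date.
As a property-tax lien, D is senior to every other lien.
Remaining liens by effective date: E (2021-03-06), C (2021-03-29), A (2021-10-10), B (2022-01-08), F (2022-03-24).
The subordination applies — D was senior to C — so D and C swap.

C, E, D, A, B, F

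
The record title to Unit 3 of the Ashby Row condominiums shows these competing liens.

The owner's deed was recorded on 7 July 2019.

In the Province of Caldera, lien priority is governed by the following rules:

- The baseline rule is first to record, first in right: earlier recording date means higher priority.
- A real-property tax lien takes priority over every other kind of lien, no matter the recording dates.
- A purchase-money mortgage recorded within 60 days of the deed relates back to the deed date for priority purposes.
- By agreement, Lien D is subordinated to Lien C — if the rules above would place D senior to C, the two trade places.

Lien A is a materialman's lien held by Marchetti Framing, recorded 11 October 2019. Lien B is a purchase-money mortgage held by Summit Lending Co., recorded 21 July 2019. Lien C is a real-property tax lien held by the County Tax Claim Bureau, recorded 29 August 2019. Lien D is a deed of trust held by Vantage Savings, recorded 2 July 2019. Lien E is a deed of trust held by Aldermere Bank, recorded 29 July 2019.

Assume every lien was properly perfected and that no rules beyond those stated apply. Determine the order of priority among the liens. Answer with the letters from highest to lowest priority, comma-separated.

C, D, B, E, A

Adjusting effective dates: B was recorded within the 60-day window, so its effective date is the deed date 7 July 2019.
As a real-property tax lien, C is senior to every other lien.
Ordering the rest by effective date: D (2 July 2019), B (7 July 2019), E (29 July 2019), A (11 October 2019).
D already ranks below C; the subordination has no effect.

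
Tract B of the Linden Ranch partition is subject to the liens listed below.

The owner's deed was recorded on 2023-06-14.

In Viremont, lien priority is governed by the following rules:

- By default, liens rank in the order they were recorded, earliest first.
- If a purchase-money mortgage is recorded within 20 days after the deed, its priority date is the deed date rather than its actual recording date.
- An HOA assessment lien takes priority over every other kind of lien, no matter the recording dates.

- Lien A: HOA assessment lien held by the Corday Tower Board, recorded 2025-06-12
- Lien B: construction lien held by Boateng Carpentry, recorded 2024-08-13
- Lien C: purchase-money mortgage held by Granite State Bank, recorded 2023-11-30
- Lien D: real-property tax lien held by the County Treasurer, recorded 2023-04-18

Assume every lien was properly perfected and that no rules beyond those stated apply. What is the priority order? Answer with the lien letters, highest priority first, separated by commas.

Adjusting effective dates: C was recorded 169 days after the deed — beyond 20 days — so no relation-back applies.
A is an HOA assessment lien and takes priority over every other lien.
The other liens, earliest effective date first: D (2023-04-18), C (2023-11-30), B (2024-08-13).

A, D, C, B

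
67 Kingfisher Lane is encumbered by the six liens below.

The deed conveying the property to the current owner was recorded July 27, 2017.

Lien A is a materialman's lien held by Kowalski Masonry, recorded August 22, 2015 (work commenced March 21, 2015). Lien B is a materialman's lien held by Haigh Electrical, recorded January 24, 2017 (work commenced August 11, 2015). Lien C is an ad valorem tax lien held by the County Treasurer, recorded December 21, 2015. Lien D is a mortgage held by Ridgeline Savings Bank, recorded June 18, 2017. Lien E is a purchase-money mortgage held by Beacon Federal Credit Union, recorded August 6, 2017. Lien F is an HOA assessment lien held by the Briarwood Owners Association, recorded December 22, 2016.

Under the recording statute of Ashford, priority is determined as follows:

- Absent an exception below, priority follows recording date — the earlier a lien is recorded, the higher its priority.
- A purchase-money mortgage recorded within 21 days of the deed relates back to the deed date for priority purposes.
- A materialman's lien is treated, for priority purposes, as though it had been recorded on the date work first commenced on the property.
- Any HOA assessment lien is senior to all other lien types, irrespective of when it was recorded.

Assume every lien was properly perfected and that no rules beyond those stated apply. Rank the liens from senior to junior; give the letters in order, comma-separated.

F, A, B, C, D, E

Effective dates: A is treated as recorded March 21, 2015, the work-commencement date; B is treated as recorded August 11, 2015, the work-commencement date; E was recorded within the 21-day window, so its effective date is the deed date July 27, 2017.
F is an HOA assessment lien, so it outranks all other liens regardless of date.
Ordering the rest by effective date: A (March 21, 2015), B (August 11, 2015), C (December 21, 2015), D (June 18, 2017), E (July 27, 2017).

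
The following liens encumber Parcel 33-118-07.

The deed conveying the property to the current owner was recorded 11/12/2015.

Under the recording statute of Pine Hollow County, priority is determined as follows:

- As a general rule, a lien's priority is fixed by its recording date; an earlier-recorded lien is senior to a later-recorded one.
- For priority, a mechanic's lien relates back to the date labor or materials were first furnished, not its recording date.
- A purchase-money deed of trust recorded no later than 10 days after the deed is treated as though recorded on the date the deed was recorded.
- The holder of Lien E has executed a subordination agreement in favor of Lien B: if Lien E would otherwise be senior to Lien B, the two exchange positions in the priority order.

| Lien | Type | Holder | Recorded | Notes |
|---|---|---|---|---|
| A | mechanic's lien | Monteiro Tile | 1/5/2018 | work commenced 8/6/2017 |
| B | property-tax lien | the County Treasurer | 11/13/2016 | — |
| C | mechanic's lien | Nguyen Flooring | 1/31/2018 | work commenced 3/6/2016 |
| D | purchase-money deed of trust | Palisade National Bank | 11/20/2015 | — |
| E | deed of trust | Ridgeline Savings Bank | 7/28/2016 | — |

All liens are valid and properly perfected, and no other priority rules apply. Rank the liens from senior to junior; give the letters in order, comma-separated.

First, effective dates: A is treated as recorded 8/6/2017, the work-commencement date; C's effective date is 3/6/2016, when work began; D was recorded within the 10-day window, so its effective date is the deed date 11/12/2015.
By effective date, earliest first: D (11/12/2015), C (3/6/2016), E (7/28/2016), B (11/13/2016), A (8/6/2017).
Because E would otherwise rank above B, the subordination swaps them.

D, C, B, E, A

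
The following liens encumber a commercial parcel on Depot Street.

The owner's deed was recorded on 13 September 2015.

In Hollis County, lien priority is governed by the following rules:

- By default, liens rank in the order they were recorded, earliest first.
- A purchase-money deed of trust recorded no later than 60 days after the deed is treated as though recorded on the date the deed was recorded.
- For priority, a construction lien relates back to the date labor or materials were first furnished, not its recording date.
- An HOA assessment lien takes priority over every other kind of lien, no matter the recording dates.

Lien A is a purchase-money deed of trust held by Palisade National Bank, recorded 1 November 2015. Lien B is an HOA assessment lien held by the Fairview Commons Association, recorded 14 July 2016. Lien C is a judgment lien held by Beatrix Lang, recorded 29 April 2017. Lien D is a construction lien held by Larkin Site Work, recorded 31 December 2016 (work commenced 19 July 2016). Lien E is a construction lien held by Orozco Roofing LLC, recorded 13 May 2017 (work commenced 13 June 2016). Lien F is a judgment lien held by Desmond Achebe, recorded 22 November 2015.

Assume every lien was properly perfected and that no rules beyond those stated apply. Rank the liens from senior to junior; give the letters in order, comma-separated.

Effective dates: A relates back to the deed date 13 September 2015; D's effective date is 19 July 2016, when work began; E is treated as recorded 13 June 2016, the work-commencement date.
As an HOA assessment lien, B is senior to every other lien.
The other liens, earliest effective date first: A (13 September 2015), F (22 November 2015), E (13 June 2016), D (19 July 2016), C (29 April 2017).

B, A, F, E, D, C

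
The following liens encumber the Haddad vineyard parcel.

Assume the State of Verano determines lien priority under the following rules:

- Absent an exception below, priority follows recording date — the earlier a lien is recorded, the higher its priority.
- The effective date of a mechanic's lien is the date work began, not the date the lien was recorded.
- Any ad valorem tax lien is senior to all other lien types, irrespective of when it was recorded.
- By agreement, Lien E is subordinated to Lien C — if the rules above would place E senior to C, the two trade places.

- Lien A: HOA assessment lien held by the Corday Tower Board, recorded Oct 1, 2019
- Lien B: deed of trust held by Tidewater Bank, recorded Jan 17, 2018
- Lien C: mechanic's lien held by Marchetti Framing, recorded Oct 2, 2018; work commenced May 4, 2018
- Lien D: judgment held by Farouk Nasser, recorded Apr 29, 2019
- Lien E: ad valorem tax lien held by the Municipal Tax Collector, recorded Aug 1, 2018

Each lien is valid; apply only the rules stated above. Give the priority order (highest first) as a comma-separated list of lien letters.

Adjusting effective dates: C is treated as recorded May 4, 2018, the work-commencement date.
E, as an ad valorem tax lien, has superpriority and ranks first.
The other liens, earliest effective date first: B (Jan 17, 2018), C (May 4, 2018), D (Apr 29, 2019), A (Oct 1, 2019).
The subordination applies — E was senior to C — so E and C swap.

C, B, E, D, A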